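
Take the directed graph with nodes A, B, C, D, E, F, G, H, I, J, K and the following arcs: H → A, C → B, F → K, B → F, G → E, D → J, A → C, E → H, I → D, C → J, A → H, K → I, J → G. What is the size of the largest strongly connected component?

11

{A, B, C, D, E, F, G, H, I, J, K} are all mutually reachable — one SCC of size 11.
The largest has 11 vertices.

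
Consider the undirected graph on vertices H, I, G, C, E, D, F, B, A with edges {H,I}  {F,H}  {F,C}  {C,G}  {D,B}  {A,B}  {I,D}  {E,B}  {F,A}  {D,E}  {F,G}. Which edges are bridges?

The edges on the cycle F-C-G-F are not bridges since each lies on that cycle.
Every edge lies on some cycle, so there are no bridges.

none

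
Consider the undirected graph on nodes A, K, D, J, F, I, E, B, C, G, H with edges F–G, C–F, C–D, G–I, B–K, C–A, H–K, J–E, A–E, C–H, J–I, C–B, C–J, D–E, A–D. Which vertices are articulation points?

Removing C increases the component count from 1 to 2, so C is a cut vertex.
By contrast removing F leaves 1 component; it is not a cut vertex. No other vertex is a cut vertex either.

C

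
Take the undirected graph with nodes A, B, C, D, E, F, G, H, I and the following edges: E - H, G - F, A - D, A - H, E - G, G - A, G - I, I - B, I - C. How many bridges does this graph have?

5

The edges on the cycle E-G-A-H-E are not bridges since each lies on that cycle.
But removing G - I disconnects G from I; removing I - C disconnects I from C; removing G - F disconnects G from F; removing A - D disconnects A from D — these are bridges.
In total 5 edges are bridges.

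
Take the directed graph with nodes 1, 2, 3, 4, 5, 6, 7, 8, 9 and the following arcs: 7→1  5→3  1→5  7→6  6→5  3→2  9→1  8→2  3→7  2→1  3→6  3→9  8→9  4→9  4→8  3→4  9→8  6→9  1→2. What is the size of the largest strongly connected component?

9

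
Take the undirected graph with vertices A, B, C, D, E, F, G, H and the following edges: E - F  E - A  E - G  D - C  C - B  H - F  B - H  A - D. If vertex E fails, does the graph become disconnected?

Yes

Deleting E raises the number of components from 1 to 2, so E is a cut vertex.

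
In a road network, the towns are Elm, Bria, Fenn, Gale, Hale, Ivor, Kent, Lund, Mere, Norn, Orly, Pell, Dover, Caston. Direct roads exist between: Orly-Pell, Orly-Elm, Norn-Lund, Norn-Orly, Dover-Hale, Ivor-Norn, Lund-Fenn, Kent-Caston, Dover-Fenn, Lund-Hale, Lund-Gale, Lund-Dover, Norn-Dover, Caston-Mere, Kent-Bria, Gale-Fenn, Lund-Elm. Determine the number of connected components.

2

Starting from Bria we can reach Bria, Kent, Mere, Caston. That is one component of size 4.
Starting from Elm we can reach Elm, Fenn, Gale, Hale, Ivor, Lund, Norn, Orly, Pell, Dover. That is one component of size 10.
Total: 2 components.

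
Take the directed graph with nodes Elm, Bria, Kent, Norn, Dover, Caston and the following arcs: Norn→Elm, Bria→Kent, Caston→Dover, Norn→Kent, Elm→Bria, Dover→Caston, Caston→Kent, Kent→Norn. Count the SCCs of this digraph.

2

{Elm, Bria, Kent, Norn} are all mutually reachable — one SCC of size 4.
{Dover, Caston} are all mutually reachable — one SCC of size 2.
That gives 2 strongly connected components.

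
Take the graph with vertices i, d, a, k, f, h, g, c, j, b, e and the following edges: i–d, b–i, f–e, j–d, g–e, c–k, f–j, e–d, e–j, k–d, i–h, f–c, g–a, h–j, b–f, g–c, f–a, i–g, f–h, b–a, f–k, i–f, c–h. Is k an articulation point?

Deleting k leaves 1 component (was 1) (its neighbors c, d, f remain connected to each other), so k is not a cut vertex.

No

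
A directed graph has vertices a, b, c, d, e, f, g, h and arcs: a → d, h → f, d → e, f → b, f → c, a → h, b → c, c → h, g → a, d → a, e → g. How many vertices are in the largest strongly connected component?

{b, c, f, h} are all mutually reachable — one SCC of size 4.
{a, d, e, g} are all mutually reachable — one SCC of size 4.
The largest has 4 vertices.

4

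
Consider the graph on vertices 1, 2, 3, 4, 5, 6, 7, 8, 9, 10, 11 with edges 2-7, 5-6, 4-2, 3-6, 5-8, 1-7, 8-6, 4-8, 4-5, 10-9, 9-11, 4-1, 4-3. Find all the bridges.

The edges on the cycle 4-3-6-8-4 are not bridges since each lies on that cycle.
But removing 10-9 disconnects 10 from 9; removing 9-11 disconnects 9 from 11 — these are bridges.

10-9, 11-9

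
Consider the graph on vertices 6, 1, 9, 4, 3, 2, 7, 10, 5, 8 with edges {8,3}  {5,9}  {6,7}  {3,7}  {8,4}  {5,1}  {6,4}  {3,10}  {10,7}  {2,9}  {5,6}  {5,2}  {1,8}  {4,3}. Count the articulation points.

1

Removing 5 increases the component count from 1 to 2, so 5 is a cut vertex.
By contrast removing 6 leaves 1 component; it is not a cut vertex. No other vertex is a cut vertex either.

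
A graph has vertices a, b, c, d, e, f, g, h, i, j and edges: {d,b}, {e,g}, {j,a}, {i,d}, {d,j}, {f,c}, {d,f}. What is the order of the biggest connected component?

7

h is isolated — a component by itself.
Starting from e we can reach e, g. That is one component of size 2.
Starting from a we can reach a, b, c, d, f, i, j. That is one component of size 7.
The largest has 7 vertices.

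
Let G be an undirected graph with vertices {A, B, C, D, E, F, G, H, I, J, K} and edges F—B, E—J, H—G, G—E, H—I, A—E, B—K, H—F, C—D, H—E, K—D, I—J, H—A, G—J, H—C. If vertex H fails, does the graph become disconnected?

Deleting H raises the number of components from 1 to 2, so H is a cut vertex.

Yes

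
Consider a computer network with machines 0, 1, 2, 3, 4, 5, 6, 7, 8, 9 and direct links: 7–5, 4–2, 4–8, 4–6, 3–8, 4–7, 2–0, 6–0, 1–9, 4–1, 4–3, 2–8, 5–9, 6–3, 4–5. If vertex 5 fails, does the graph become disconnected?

Deleting 5 leaves 1 component (was 1) (its neighbors 4, 7, 9 remain connected to each other), so 5 is not a cut vertex.

No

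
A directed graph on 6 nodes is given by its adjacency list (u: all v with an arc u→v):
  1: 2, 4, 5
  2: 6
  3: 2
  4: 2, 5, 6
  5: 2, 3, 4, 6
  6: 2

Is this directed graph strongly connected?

There is no directed path from 6 to 1, so the graph is not strongly connected.

No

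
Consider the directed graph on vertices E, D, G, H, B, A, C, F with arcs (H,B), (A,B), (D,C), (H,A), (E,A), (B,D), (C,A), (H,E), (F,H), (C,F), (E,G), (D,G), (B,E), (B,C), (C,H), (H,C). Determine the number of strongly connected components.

2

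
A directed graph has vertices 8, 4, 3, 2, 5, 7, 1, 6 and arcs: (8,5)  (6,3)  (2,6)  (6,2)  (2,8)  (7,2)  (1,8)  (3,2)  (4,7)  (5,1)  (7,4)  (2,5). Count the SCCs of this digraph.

3

{1, 5, 8} are all mutually reachable — one SCC of size 3.
{2, 3, 6} are all mutually reachable — one SCC of size 3.
{4, 7} are all mutually reachable — one SCC of size 2.
That gives 3 strongly connected components.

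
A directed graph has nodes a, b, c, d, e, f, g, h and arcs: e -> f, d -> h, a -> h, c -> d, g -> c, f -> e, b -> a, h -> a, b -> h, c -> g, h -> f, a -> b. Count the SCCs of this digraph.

{a, b, h} are all mutually reachable — one SCC of size 3.
{c, g} are all mutually reachable — one SCC of size 2.
{e, f} are all mutually reachable — one SCC of size 2.
{d} is an SCC by itself.
That gives 4 strongly connected components.

4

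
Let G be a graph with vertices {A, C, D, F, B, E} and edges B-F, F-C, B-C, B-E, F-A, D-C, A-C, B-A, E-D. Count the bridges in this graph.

The edges on the cycle B-E-D-C-B are not bridges since each lies on that cycle.
Every edge lies on some cycle, so there are no bridges.

0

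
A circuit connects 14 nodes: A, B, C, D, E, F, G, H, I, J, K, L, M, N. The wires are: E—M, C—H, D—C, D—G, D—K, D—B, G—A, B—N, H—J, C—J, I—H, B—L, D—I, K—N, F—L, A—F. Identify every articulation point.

D

Removing D increases the component count from 2 to 3, so D is a cut vertex.
By contrast removing F leaves 2 components; it is not a cut vertex. No other vertex is a cut vertex either.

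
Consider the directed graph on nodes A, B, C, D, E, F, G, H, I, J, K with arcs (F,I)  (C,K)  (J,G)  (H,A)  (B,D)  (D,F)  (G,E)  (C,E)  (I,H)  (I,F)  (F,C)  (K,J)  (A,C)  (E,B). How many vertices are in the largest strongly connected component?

11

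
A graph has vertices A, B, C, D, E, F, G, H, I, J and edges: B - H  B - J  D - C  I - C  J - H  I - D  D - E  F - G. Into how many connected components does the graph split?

A is isolated — a component by itself.
Starting from F we can reach F, G. That is one component of size 2.
Starting from B we can reach B, H, J. That is one component of size 3.
Starting from C we can reach C, D, E, I. That is one component of size 4.
Total: 4 components.

4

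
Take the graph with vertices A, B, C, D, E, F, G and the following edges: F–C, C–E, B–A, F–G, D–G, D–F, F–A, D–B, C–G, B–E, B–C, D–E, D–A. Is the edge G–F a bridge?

After removing G–F, the path G-D-F still connects them, so the edge is not a bridge.

No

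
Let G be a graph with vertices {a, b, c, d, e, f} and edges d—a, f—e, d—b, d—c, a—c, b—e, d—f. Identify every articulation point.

Removing d increases the component count from 1 to 2, so d is a cut vertex.
By contrast removing b leaves 1 component; it is not a cut vertex. No other vertex is a cut vertex either.

d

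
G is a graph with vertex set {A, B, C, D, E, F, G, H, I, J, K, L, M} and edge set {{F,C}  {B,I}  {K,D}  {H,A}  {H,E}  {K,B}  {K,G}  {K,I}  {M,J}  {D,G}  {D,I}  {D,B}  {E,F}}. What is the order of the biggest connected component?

L is isolated — a component by itself.
Starting from J we can reach J, M. That is one component of size 2.
Starting from B we can reach B, D, G, I, K. That is one component of size 5.
Starting from A we can reach A, C, E, F, H. That is one component of size 5.
The largest has 5 vertices.

5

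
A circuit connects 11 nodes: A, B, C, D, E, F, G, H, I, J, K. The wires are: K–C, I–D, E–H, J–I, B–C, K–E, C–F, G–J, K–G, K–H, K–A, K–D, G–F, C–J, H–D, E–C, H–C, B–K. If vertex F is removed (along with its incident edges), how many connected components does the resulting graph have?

1

With F gone, the remaining components are: {A, B, C, D, E, G, H, I, J, K}.
That is 1 component.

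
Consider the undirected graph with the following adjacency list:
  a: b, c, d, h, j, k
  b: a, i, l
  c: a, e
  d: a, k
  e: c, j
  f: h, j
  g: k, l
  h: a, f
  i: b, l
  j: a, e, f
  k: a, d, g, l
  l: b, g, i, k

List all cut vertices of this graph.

Removing a increases the component count from 1 to 2, so a is a cut vertex.
By contrast removing g leaves 1 component; it is not a cut vertex. No other vertex is a cut vertex either.

a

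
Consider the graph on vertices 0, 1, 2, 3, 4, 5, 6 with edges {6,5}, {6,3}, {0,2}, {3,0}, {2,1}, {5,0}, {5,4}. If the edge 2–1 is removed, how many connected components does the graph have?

2

Before removal there is 1 component.
2–1 is a bridge — removing it separates 2's side from 1's side.
After removal: 2 components.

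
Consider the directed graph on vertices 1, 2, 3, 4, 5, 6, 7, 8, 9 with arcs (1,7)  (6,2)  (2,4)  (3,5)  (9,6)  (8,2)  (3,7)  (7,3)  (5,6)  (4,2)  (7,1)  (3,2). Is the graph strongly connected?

No

There is no directed path from 4 to 1, so the graph is not strongly connected.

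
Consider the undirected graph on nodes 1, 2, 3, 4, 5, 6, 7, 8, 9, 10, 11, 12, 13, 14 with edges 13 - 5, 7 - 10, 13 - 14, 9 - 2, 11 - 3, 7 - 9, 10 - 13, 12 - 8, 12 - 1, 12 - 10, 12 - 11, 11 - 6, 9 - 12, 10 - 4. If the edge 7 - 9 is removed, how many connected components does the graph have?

1

7 and 9 are still connected via 7-10-12-9, so the component count stays at 1.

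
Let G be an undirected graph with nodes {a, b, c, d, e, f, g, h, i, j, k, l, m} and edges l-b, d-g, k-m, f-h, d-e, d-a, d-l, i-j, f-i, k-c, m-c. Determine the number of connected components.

Starting from c we can reach c, k, m. That is one component of size 3.
Starting from f we can reach f, h, i, j. That is one component of size 4.
Starting from a we can reach a, b, d, e, g, l. That is one component of size 6.
Total: 3 components.

3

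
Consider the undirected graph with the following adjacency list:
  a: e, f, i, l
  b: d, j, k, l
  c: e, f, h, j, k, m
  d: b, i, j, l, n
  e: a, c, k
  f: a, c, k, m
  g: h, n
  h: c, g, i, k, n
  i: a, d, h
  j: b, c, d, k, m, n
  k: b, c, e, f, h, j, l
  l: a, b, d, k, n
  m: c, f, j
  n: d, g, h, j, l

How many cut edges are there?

The edges on the cycle k-j-d-b-k are not bridges since each lies on that cycle.
Every edge lies on some cycle, so there are no bridges.

0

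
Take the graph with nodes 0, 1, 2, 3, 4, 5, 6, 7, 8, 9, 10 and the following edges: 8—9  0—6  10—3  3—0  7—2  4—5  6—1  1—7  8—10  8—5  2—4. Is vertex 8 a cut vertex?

Deleting 8 raises the number of components from 1 to 2, so 8 is a cut vertex.

Yes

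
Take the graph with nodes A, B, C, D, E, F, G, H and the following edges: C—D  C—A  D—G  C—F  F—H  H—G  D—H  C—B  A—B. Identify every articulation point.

Removing C increases the component count from 2 to 3, so C is a cut vertex.
By contrast removing G leaves 2 components; it is not a cut vertex. No other vertex is a cut vertex either.

C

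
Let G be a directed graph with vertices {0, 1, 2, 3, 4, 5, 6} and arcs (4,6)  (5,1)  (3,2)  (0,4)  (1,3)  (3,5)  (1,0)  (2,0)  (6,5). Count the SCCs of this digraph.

{0, 1, 2, 3, 4, 5, 6} are all mutually reachable — one SCC of size 7.
That gives 1 strongly connected component.

1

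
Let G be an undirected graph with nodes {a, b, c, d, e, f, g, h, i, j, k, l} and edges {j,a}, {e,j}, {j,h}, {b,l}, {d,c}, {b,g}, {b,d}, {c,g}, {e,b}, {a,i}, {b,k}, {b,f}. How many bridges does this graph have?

The edges on the cycle b-d-c-g-b are not bridges since each lies on that cycle.
But removing i–a disconnects i from a; removing e–b disconnects e from b; removing b–k disconnects b from k; removing b–l disconnects b from l — these are bridges.
In total 8 edges are bridges.

8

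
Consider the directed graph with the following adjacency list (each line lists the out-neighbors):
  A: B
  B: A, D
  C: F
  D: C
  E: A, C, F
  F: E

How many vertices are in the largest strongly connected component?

{A, B, C, D, E, F} are all mutually reachable — one SCC of size 6.
The largest has 6 vertices.

6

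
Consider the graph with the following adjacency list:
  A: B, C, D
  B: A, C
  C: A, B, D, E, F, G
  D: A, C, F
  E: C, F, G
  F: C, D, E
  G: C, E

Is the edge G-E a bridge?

No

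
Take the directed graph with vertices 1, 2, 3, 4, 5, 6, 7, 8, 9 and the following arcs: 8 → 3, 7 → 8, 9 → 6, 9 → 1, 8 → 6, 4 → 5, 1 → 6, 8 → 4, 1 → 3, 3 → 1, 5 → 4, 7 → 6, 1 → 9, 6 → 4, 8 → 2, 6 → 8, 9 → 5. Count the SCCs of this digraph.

4

{1, 3, 6, 8, 9} are all mutually reachable — one SCC of size 5.
{4, 5} are all mutually reachable — one SCC of size 2.
{2} is an SCC by itself.
{7} is an SCC by itself.
That gives 4 strongly connected components.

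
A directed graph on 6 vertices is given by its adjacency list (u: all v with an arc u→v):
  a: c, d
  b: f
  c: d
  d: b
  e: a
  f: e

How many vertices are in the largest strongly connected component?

6

{a, b, c, d, e, f} are all mutually reachable — one SCC of size 6.
The largest has 6 vertices.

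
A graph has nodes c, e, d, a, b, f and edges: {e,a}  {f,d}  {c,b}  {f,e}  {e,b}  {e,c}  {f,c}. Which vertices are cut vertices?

e, f

Removing e increases the component count from 1 to 2, so e is a cut vertex.
Removing f increases the component count from 1 to 2, so f is a cut vertex.
By contrast removing b leaves 1 component; it is not a cut vertex. No other vertex is a cut vertex either.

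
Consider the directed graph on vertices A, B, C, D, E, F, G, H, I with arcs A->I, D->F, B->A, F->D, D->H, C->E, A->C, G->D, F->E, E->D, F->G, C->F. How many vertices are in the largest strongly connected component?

4

{D, E, F, G} are all mutually reachable — one SCC of size 4.
{I} is an SCC by itself.
{H} is an SCC by itself.
{C} is an SCC by itself.
{A} is an SCC by itself.
(and 1 more singleton SCC)
The largest has 4 vertices.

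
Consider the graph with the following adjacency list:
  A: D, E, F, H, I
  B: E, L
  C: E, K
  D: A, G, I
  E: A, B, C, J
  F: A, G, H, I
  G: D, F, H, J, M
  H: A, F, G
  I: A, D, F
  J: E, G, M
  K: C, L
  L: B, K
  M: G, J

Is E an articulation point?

Yes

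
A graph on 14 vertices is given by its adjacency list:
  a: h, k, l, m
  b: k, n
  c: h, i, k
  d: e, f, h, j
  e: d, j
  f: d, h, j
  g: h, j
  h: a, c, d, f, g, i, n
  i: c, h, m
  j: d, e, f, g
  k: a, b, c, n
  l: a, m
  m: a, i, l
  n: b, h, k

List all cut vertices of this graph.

Removing h increases the component count from 1 to 2, so h is a cut vertex.
By contrast removing g leaves 1 component; it is not a cut vertex. No other vertex is a cut vertex either.

h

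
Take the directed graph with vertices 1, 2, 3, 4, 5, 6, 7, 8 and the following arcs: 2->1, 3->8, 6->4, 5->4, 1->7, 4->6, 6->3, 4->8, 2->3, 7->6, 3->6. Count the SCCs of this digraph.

{3, 4, 6} are all mutually reachable — one SCC of size 3.
{8} is an SCC by itself.
{5} is an SCC by itself.
{1} is an SCC by itself.
{7} is an SCC by itself.
(and 1 more singleton SCC)
That gives 6 strongly connected components.

6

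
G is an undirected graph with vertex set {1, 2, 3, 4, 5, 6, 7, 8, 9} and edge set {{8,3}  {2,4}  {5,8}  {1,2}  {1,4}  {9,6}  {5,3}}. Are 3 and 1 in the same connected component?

The component containing 3 is {3, 5, 8}, and 1 is not in it.

No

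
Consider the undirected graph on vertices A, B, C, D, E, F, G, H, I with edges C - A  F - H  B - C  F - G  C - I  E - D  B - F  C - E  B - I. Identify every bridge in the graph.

The edges on the cycle B-C-I-B are not bridges since each lies on that cycle.
But removing F - H disconnects F from H; removing F - G disconnects F from G; removing B - F disconnects B from F; removing C - A disconnects C from A — these are bridges.
In total 6 edges are bridges.

A-C, B-F, C-E, D-E, F-G, F-H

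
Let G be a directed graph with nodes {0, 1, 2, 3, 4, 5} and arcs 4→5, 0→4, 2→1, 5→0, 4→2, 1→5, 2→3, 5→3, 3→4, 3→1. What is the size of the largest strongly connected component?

{0, 1, 2, 3, 4, 5} are all mutually reachable — one SCC of size 6.
The largest has 6 vertices.

6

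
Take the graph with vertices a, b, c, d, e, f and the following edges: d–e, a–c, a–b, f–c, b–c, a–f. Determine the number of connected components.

2

Starting from d we can reach d, e. That is one component of size 2.
Starting from a we can reach a, b, c, f. That is one component of size 4.
Total: 2 components.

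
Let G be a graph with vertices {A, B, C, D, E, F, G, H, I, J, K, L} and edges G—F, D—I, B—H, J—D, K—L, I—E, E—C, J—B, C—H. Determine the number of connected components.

4

A is isolated — a component by itself.
Starting from K we can reach K, L. That is one component of size 2.
Starting from F we can reach F, G. That is one component of size 2.
Starting from B we can reach B, C, D, E, H, I, J. That is one component of size 7.
Total: 4 components.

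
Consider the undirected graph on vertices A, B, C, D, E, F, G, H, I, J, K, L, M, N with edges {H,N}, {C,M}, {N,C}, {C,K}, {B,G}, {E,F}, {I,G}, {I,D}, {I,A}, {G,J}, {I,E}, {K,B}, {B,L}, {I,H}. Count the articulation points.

Removing B increases the component count from 1 to 2, so B is a cut vertex.
Removing C increases the component count from 1 to 2, so C is a cut vertex.
Removing E increases the component count from 1 to 2, so E is a cut vertex.
Likewise G, I are cut vertices.
By contrast removing A leaves 1 component; it is not a cut vertex. No other vertex is a cut vertex either.

5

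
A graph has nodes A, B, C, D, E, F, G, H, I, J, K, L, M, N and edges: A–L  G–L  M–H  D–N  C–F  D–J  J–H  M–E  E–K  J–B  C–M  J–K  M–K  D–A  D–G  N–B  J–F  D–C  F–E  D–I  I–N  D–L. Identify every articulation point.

D

Removing D increases the component count from 1 to 2, so D is a cut vertex.
By contrast removing H leaves 1 component; it is not a cut vertex. No other vertex is a cut vertex either.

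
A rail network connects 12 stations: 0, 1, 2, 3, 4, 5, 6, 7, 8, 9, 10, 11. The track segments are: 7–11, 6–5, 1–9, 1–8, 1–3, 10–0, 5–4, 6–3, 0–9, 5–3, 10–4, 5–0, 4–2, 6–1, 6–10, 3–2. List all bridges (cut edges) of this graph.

1-8, 11-7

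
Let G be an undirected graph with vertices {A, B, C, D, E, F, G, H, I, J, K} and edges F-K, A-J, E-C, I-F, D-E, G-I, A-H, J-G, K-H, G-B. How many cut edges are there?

The edges on the cycle A-J-G-I-F-K-H-A are not bridges since each lies on that cycle.
But removing D-E disconnects D from E; removing G-B disconnects G from B; removing E-C disconnects E from C — these are bridges.
That makes 3 bridges.

3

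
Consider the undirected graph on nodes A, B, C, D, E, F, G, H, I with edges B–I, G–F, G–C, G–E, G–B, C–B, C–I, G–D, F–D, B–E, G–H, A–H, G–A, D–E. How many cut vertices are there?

1

Removing G increases the component count from 1 to 2, so G is a cut vertex.
By contrast removing I leaves 1 component; it is not a cut vertex. No other vertex is a cut vertex either.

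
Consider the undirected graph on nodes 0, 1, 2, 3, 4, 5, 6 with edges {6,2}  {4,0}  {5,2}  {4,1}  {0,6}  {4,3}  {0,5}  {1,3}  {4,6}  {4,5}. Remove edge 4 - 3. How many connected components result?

4 and 3 are still connected via 4-1-3, so the component count stays at 1.

1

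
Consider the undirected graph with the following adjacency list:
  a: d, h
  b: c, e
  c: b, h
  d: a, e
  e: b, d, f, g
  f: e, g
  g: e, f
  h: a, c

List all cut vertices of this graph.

Removing e increases the component count from 1 to 2, so e is a cut vertex.
By contrast removing a leaves 1 component; it is not a cut vertex. No other vertex is a cut vertex either.

e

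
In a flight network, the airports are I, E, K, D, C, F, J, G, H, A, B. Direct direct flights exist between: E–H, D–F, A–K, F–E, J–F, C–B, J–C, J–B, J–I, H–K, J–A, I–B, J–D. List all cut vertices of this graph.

J

Removing J increases the component count from 2 to 3, so J is a cut vertex.
By contrast removing C leaves 2 components; it is not a cut vertex. No other vertex is a cut vertex either.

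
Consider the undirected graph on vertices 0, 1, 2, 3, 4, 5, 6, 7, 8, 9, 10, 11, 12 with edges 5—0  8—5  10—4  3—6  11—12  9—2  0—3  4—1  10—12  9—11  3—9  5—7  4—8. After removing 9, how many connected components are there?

2

With 9 gone, the remaining components are: {2}; {0, 1, 3, 4, 5, 6, 7, 8, 10, 11, 12}.
That is 2 components.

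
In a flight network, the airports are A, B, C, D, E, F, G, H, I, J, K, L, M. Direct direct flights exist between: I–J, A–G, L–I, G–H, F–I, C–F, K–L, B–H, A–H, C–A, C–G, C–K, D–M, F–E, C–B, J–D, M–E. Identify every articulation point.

C

Removing C increases the component count from 1 to 2, so C is a cut vertex.
By contrast removing M leaves 1 component; it is not a cut vertex. No other vertex is a cut vertex either.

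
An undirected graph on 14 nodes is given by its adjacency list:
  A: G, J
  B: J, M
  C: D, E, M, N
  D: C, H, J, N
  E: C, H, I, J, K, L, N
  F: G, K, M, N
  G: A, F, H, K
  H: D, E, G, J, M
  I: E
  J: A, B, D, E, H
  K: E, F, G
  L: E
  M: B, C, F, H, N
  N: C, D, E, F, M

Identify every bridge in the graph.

The edges on the cycle K-G-A-J-D-N-E-K are not bridges since each lies on that cycle.
But removing I-E disconnects I from E; removing L-E disconnects L from E — these are bridges.

E-I, E-L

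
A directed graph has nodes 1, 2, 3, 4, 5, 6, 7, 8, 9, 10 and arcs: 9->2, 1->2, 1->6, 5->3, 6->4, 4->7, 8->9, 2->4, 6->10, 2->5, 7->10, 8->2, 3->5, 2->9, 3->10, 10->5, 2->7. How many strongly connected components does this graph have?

7

{3, 5, 10} are all mutually reachable — one SCC of size 3.
{2, 9} are all mutually reachable — one SCC of size 2.
{6} is an SCC by itself.
{1} is an SCC by itself.
{4} is an SCC by itself.
(and 2 more singleton SCCs)
That gives 7 strongly connected components.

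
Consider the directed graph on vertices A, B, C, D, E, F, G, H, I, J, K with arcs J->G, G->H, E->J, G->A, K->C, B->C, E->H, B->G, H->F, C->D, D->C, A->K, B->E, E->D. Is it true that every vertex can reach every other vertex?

No

There is no directed path from E to B, so the graph is not strongly connected.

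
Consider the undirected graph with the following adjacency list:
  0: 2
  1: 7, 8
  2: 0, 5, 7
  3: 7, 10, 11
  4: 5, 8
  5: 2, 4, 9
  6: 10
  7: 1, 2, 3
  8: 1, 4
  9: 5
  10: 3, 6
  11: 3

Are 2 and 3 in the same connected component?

From 2 we can reach 0, 1, 2, 3, 4, 5, 6, 7, 8, 9, 10, 11, which includes 3.

Yes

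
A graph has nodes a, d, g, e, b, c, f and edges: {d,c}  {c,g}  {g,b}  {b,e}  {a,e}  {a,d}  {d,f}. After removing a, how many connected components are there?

With a gone, the remaining components are: {b, c, d, e, f, g}.
That is 1 component.

1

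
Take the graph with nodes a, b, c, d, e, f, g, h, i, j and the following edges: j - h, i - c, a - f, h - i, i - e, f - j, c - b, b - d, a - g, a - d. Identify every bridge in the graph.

The edges on the cycle a-f-j-h-i-c-b-d-a are not bridges since each lies on that cycle.
But removing e - i disconnects e from i; removing a - g disconnects a from g — these are bridges.

a-g, e-i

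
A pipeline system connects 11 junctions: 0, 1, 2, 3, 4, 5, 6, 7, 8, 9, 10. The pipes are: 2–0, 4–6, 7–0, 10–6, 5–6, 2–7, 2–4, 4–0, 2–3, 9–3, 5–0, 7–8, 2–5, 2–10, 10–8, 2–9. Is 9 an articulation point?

No

Deleting 9 leaves 2 components (was 2), so 9 is not a cut vertex.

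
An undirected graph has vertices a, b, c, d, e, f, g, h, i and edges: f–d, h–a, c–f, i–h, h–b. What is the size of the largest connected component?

4

e is isolated — a component by itself.
g is isolated — a component by itself.
Starting from c we can reach c, d, f. That is one component of size 3.
Starting from a we can reach a, b, h, i. That is one component of size 4.
The largest has 4 vertices.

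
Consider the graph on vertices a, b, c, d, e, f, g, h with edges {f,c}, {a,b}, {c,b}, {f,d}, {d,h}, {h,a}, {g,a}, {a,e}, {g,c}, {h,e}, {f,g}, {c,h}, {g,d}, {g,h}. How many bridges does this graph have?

The edges on the cycle g-h-e-a-g are not bridges since each lies on that cycle.
Every edge lies on some cycle, so there are no bridges.

0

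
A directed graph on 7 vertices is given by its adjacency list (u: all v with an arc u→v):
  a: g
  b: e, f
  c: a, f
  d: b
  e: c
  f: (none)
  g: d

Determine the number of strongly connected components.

{a, b, c, d, e, g} are all mutually reachable — one SCC of size 6.
{f} is an SCC by itself.
That gives 2 strongly connected components.

2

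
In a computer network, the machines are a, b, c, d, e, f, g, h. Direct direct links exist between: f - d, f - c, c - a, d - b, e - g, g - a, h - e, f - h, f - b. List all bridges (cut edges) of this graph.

The edges on the cycle f-d-b-f are not bridges since each lies on that cycle.
Every edge lies on some cycle, so there are no bridges.

none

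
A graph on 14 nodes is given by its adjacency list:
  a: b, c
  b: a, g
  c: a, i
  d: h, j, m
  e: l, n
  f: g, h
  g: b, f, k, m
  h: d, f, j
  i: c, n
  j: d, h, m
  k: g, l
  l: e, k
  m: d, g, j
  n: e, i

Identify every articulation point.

g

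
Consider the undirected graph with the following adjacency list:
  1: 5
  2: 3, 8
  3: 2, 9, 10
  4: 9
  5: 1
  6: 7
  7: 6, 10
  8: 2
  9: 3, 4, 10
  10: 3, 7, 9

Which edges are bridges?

1-5, 10-7, 2-3, 2-8, 4-9, 6-7

The edges on the cycle 3-9-10-3 are not bridges since each lies on that cycle.
But removing 6-7 disconnects 6 from 7; removing 2-3 disconnects 2 from 3; removing 7-10 disconnects 7 from 10; removing 1-5 disconnects 1 from 5 — these are bridges.
In total 6 edges are bridges.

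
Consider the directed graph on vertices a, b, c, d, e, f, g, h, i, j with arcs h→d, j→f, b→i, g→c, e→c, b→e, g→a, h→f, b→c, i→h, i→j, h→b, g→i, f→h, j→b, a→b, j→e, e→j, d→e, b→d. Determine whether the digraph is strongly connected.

There is no directed path from c to h, so the graph is not strongly connected.

No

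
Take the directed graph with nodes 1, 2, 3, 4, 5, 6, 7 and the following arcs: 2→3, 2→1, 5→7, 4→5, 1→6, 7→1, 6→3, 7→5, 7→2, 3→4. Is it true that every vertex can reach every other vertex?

Yes

From 4 we can reach every vertex (1, 2, 3, 4, 5, 6, 7), and every vertex can reach 4 (1, 2, 3, 4, 5, 6, 7). So the whole graph is one strongly connected component.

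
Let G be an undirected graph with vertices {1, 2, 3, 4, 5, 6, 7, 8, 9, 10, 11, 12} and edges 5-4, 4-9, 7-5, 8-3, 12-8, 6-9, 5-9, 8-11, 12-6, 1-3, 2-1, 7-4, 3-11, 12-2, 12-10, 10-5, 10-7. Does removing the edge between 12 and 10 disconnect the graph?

No

After removing 12-10, the path 12-6-9-5-10 still connects them, so the edge is not a bridge.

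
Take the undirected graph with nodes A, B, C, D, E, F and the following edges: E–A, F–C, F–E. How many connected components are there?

3

B is isolated — a component by itself.
D is isolated — a component by itself.
Starting from A we can reach A, C, E, F. That is one component of size 4.
Total: 3 components.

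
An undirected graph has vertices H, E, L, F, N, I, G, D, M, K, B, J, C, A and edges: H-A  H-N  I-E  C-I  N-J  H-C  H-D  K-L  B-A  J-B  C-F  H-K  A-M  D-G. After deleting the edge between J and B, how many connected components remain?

1

J and B are still connected via J-N-H-A-B, so the component count stays at 1.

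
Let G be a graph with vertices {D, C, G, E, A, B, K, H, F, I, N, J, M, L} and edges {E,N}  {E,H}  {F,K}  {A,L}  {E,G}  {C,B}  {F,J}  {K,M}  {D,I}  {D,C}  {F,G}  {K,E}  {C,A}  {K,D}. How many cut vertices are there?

Removing A increases the component count from 1 to 2, so A is a cut vertex.
Removing C increases the component count from 1 to 3, so C is a cut vertex.
Removing D increases the component count from 1 to 3, so D is a cut vertex.
Likewise E, F, K are cut vertices.
By contrast removing I leaves 1 component; it is not a cut vertex. No other vertex is a cut vertex either.

6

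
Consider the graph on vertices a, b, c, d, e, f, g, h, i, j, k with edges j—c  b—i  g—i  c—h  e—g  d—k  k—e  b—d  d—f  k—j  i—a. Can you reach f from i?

From i we can reach a, b, c, d, e, f, g, h, i, j, k, which includes f.

Yes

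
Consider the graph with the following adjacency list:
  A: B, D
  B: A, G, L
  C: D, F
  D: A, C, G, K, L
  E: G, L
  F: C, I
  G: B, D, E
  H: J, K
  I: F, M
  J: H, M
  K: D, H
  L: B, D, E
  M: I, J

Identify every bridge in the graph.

none

The edges on the cycle D-K-H-J-M-I-F-C-D are not bridges since each lies on that cycle.
Every edge lies on some cycle, so there are no bridges.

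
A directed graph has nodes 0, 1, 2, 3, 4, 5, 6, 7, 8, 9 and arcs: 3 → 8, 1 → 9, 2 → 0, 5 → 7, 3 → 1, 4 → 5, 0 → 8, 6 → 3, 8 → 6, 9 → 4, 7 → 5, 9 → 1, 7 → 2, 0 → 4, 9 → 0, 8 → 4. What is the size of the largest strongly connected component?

{0, 1, 2, 3, 4, 5, 6, 7, 8, 9} are all mutually reachable — one SCC of size 10.
The largest has 10 vertices.

10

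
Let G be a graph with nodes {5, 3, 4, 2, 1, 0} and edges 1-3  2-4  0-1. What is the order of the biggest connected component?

5 is isolated — a component by itself.
Starting from 2 we can reach 2, 4. That is one component of size 2.
Starting from 0 we can reach 0, 1, 3. That is one component of size 3.
The largest has 3 vertices.

3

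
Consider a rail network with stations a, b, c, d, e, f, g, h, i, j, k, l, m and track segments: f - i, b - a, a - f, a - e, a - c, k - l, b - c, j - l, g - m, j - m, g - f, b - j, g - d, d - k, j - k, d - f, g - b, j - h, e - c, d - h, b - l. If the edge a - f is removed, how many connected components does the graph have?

1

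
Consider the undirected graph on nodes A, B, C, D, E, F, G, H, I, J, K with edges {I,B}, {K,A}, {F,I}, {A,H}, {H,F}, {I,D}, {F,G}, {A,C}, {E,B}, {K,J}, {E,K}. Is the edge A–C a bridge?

Yes

Removing A–C leaves no path between A and C: the component count goes from 1 to 2. So it is a bridge.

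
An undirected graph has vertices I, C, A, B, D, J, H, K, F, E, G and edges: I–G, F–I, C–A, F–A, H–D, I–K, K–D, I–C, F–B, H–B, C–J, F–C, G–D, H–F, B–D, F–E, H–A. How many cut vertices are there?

Removing C increases the component count from 1 to 2, so C is a cut vertex.
Removing F increases the component count from 1 to 2, so F is a cut vertex.
By contrast removing K leaves 1 component; it is not a cut vertex. No other vertex is a cut vertex either.

2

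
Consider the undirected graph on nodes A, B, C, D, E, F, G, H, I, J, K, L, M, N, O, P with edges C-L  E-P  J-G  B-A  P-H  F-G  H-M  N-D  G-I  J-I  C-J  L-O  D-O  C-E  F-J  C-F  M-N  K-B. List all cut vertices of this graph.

B, C

Removing B increases the component count from 2 to 3, so B is a cut vertex.
Removing C increases the component count from 2 to 3, so C is a cut vertex.
By contrast removing N leaves 2 components; it is not a cut vertex. No other vertex is a cut vertex either.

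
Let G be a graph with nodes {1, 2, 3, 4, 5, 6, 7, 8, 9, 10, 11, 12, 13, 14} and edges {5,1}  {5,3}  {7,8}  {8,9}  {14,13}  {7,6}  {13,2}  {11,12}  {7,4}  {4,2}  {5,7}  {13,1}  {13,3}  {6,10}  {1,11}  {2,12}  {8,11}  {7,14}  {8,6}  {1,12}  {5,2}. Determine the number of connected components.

Starting from 1 we can reach 1, 2, 3, 4, 5, 6, 7, 8, 9, 10, 11, 12, 13, 14. That is one component of size 14.
Total: 1 component.

1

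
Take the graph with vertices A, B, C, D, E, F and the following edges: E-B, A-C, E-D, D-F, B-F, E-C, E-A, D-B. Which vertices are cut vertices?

E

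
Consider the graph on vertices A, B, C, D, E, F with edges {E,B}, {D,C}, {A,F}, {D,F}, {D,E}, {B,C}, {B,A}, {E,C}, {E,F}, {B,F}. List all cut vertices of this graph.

none

Removing E, for instance, still leaves 1 component. No single vertex removal increases the component count — the graph has no articulation points.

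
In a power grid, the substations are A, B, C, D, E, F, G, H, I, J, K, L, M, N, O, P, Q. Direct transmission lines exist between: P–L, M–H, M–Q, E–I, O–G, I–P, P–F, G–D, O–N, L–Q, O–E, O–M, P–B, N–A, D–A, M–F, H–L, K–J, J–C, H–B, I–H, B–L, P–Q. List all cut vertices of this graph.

J, O

Removing J increases the component count from 2 to 3, so J is a cut vertex.
Removing O increases the component count from 2 to 3, so O is a cut vertex.
By contrast removing Q leaves 2 components; it is not a cut vertex. No other vertex is a cut vertex either.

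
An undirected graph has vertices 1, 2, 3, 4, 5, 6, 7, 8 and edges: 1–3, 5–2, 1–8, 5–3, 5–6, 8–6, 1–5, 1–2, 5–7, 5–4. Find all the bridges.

4-5, 5-7

The edges on the cycle 1-5-2-1 are not bridges since each lies on that cycle.
But removing 7–5 disconnects 7 from 5; removing 4–5 disconnects 4 from 5 — these are bridges.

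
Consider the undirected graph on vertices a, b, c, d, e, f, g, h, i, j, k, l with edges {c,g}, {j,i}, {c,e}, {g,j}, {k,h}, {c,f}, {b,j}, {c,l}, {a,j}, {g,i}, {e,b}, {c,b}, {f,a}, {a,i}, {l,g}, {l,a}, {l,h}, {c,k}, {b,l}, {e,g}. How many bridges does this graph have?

The edges on the cycle c-k-h-l-b-e-c are not bridges since each lies on that cycle.
Every edge lies on some cycle, so there are no bridges.

0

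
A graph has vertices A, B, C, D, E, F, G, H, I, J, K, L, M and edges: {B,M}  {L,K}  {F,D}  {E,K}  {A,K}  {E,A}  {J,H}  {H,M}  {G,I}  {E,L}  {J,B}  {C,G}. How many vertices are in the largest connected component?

Starting from D we can reach D, F. That is one component of size 2.
Starting from C we can reach C, G, I. That is one component of size 3.
Starting from B we can reach B, H, J, M. That is one component of size 4.
Starting from A we can reach A, E, K, L. That is one component of size 4.
The largest has 4 vertices.

4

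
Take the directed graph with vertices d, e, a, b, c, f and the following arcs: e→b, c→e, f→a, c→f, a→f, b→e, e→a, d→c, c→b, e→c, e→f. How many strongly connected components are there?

3

{b, c, e} are all mutually reachable — one SCC of size 3.
{a, f} are all mutually reachable — one SCC of size 2.
{d} is an SCC by itself.
That gives 3 strongly connected components.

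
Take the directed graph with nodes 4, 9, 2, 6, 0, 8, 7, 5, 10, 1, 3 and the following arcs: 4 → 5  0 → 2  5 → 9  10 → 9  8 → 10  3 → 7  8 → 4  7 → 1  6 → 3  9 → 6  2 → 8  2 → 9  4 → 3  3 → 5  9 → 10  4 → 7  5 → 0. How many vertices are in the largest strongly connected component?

{0, 2, 3, 4, 5, 6, 8, 9, 10} are all mutually reachable — one SCC of size 9.
{7} is an SCC by itself.
{1} is an SCC by itself.
The largest has 9 vertices.

9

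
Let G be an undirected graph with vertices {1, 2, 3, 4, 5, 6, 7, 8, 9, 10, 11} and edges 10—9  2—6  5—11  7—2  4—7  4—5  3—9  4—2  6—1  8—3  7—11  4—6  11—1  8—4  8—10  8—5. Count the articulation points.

Removing 8 increases the component count from 1 to 2, so 8 is a cut vertex.
By contrast removing 5 leaves 1 component; it is not a cut vertex. No other vertex is a cut vertex either.

1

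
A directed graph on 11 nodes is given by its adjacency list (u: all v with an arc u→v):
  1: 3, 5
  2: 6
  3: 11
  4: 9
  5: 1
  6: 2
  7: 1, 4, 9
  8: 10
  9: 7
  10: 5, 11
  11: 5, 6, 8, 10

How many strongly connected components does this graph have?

{1, 3, 5, 8, 10, 11} are all mutually reachable — one SCC of size 6.
{4, 7, 9} are all mutually reachable — one SCC of size 3.
{2, 6} are all mutually reachable — one SCC of size 2.
That gives 3 strongly connected components.

3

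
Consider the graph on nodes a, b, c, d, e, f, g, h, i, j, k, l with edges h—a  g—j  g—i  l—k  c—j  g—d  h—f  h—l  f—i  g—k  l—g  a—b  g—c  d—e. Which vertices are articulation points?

Removing a increases the component count from 1 to 2, so a is a cut vertex.
Removing d increases the component count from 1 to 2, so d is a cut vertex.
Removing g increases the component count from 1 to 3, so g is a cut vertex.
Likewise h is a cut vertex.
By contrast removing c leaves 1 component; it is not a cut vertex. No other vertex is a cut vertex either.

a, d, g, h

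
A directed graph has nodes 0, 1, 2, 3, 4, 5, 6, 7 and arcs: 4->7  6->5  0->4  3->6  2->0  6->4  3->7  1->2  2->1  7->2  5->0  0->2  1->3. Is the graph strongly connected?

From 4 we can reach every vertex (0, 1, 2, 3, 4, 5, 6, 7), and every vertex can reach 4 (0, 1, 2, 3, 4, 5, 6, 7). So the whole graph is one strongly connected component.

Yes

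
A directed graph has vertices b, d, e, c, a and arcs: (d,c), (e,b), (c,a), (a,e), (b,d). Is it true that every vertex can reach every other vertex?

Yes

From c we can reach every vertex (a, b, c, d, e), and every vertex can reach c (a, b, c, d, e). So the whole graph is one strongly connected component.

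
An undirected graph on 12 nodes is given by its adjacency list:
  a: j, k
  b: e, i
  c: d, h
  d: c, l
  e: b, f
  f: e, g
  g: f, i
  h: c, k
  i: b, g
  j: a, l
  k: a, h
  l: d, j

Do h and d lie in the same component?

Yes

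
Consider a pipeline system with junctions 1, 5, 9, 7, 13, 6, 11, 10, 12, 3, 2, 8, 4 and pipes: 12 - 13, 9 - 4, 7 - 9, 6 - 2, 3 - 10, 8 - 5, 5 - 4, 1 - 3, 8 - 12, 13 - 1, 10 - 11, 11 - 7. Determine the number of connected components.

2

Starting from 2 we can reach 2, 6. That is one component of size 2.
Starting from 1 we can reach 1, 3, 4, 5, 7, 8, 9, 10, 11, 12, 13. That is one component of size 11.
Total: 2 components.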